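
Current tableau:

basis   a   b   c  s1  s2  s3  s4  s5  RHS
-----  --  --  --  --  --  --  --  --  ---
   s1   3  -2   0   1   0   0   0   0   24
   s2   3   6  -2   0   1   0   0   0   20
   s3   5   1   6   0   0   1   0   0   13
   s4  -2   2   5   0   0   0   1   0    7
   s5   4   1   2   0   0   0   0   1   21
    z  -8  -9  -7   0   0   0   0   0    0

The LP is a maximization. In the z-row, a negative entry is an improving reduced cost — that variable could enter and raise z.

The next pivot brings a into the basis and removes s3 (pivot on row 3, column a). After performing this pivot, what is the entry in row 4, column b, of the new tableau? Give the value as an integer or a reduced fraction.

12/5

Pivot element is row 3, column a: 5.
Normalize row 3: new (row 3, b) = 1/5 = 1/5.
row 4 ← row 4 − (-2)·(new row 3): 2 − (-2)·(1/5) = 12/5.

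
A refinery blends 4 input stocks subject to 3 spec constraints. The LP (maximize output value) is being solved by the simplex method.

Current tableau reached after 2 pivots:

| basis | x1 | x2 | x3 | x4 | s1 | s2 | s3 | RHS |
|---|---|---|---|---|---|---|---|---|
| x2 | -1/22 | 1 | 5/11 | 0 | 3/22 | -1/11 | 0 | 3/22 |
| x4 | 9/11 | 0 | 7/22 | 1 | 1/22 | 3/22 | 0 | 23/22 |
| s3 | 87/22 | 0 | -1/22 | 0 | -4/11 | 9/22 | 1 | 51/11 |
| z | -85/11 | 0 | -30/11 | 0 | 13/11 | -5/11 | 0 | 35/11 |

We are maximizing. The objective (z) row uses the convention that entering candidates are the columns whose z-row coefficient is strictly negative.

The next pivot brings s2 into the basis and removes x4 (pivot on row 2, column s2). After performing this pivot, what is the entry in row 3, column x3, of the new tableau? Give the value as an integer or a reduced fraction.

Pivot element is row 2, column s2: 3/22.
Normalize row 2: new (row 2, x3) = (7/22)/(3/22) = 7/3.
row 3 ← row 3 − (9/22)·(new row 2): -1/22 − (9/22)·(7/3) = -1.

-1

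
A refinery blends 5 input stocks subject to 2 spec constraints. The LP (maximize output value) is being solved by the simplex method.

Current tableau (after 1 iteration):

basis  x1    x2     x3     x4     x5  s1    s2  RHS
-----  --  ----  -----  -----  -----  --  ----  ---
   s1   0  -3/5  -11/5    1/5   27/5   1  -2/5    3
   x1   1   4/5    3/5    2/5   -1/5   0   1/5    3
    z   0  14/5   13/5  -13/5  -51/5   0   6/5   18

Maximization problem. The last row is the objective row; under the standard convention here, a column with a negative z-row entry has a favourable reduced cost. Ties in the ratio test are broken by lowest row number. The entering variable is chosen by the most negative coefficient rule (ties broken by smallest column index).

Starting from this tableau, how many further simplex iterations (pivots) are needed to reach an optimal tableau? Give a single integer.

pivot: x5 in, s1 out → z = 71/3
pivot: x4 in, x1 out → z = 447/11
No improving column remains; optimal.

2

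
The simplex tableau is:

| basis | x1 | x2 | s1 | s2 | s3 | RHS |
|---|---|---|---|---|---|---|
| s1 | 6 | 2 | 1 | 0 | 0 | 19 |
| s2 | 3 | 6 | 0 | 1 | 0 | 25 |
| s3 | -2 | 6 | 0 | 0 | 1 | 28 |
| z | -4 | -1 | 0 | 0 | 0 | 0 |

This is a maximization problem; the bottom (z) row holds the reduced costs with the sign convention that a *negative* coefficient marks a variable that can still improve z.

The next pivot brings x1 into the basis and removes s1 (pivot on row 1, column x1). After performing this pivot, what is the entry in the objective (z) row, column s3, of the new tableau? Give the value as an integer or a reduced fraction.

Pivot element is row 1, column x1: 6.
Normalize row 1: new (row 1, s3) = 0/6 = 0.
z-row ← z-row − (-4)·(new row 1): 0 − (-4)·0 = 0.

0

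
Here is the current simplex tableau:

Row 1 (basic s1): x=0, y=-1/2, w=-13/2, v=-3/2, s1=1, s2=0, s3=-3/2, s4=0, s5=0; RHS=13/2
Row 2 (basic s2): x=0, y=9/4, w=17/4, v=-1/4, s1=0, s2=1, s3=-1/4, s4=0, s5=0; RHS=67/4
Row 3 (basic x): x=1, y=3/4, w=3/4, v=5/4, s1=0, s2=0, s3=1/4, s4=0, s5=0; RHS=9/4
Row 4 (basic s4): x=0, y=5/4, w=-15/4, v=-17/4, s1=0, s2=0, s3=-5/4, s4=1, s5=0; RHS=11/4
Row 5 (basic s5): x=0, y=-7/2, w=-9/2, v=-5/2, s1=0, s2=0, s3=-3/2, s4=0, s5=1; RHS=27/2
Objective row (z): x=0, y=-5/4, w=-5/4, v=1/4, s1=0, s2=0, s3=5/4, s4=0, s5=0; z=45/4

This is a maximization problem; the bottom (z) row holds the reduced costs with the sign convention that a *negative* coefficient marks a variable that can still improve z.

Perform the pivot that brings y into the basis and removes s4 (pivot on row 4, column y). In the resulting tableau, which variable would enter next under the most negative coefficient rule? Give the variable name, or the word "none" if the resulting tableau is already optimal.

w

Pivot element 5/4. New z-row = old z-row − (-5/4)·(row 4/(5/4)).
Updated z-row coefficients: x: 0, y: 0, w: -5, v: -4, s1: 0, s2: 0, s3: 0, s4: 1, s5: 0.
The most negative is -5 in column w, so w would enter next.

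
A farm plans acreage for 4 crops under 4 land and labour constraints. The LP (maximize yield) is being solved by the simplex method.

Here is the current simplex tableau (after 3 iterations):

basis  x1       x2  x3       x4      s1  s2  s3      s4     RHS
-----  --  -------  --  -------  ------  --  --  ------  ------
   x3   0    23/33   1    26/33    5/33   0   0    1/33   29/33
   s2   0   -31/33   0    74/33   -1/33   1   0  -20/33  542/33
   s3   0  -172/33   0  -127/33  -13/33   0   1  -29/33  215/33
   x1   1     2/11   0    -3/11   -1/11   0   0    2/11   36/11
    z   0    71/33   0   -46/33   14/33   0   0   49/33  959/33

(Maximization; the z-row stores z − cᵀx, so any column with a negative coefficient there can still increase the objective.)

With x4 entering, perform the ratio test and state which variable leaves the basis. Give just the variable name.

Ratios: row 1 (x3): (29/33)/(26/33) = 29/26; row 2 (s2): (542/33)/(74/33) = 271/37; row 3 (s3): entry -127/33 ≤ 0, skip; row 4 (x1): entry -3/11 ≤ 0, skip.
Minimum ratio 29/26 is in the x3 row, so x3 leaves.

x3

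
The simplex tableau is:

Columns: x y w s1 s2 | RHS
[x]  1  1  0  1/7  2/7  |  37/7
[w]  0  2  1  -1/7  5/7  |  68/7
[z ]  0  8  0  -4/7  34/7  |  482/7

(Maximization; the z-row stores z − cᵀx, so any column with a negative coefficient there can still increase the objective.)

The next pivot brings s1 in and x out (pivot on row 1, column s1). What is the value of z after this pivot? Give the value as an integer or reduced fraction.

90

Minimum ratio for s1: (37/7)/(1/7) = 37.
z changes by −(z-row coeff of s1)·ratio = −(-4/7)·37 = 148/7.
New z = 482/7 + (148/7) = 90.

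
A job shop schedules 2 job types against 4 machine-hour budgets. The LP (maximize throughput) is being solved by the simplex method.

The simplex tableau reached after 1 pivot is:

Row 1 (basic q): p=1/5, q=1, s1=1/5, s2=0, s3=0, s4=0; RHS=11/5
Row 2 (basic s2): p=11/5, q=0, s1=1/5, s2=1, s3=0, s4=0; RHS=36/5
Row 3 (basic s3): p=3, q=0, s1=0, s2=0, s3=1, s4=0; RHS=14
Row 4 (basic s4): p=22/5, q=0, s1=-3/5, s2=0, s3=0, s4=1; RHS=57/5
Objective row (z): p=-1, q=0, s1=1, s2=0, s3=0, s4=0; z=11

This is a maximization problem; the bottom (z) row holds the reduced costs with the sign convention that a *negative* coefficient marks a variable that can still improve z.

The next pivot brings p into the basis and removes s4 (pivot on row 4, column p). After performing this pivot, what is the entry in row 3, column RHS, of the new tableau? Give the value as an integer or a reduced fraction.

137/22

Pivot element is row 4, column p: 22/5.
Normalize row 4: new (row 4, RHS) = (57/5)/(22/5) = 57/22.
row 3 ← row 3 − 3·(new row 4): 14 − 3·(57/22) = 137/22.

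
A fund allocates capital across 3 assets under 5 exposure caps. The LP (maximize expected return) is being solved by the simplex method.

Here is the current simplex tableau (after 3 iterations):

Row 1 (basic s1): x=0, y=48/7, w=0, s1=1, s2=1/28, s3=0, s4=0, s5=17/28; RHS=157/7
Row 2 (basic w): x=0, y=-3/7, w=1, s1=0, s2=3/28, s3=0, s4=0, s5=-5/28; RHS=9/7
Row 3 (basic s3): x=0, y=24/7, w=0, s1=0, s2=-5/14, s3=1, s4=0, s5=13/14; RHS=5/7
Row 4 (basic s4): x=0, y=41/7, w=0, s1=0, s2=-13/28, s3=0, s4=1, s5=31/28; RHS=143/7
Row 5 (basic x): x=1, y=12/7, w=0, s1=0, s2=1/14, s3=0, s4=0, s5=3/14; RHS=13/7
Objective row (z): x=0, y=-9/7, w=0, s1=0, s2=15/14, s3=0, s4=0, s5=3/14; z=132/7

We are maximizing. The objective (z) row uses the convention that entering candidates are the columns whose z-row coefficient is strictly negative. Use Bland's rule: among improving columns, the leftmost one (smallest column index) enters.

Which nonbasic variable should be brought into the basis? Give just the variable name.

y

Objective-row coefficients: x: 0, y: -9/7, w: 0, s1: 0, s2: 15/14, s3: 0, s4: 0, s5: 3/14.
Improving columns: y. Bland's rule picks the smallest column index → y.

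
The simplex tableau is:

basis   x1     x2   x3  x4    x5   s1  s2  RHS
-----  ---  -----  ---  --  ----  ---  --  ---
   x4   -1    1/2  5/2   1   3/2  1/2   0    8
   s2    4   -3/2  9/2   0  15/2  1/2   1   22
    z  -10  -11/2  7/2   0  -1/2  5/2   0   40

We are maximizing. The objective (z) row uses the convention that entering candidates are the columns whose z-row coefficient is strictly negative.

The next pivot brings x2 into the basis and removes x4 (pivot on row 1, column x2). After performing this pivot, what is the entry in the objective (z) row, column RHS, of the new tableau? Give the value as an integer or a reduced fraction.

Pivot element is row 1, column x2: 1/2.
Normalize row 1: new (row 1, RHS) = 8/(1/2) = 16.
z-row ← z-row − (-11/2)·(new row 1): 40 − (-11/2)·16 = 128.

128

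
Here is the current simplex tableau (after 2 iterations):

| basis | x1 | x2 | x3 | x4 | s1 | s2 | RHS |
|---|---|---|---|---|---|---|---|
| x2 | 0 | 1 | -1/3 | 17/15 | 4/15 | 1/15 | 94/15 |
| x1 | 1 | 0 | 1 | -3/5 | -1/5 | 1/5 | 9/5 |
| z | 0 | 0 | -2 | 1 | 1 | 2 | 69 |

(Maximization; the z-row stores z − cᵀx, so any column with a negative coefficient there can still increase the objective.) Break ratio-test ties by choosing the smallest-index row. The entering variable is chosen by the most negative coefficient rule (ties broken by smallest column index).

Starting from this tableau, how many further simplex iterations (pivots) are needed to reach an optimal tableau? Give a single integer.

pivot: x3 in, x1 out → z = 363/5
pivot: x4 in, x2 out → z = 1037/14
No improving column remains; optimal.

2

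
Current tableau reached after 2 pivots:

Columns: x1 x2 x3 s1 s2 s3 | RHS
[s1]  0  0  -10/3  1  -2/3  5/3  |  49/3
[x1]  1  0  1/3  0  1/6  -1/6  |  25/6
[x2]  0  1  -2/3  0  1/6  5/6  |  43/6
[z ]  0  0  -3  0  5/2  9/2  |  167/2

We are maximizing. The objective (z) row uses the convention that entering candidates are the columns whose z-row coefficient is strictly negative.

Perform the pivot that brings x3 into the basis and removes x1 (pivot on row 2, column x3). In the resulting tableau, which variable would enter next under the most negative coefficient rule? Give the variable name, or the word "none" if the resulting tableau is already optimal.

none

Pivot element 1/3. New z-row = old z-row − (-3)·(row 2/(1/3)).
Updated z-row coefficients: x1: 9, x2: 0, x3: 0, s1: 0, s2: 4, s3: 3.
No coefficient is strictly negative; the tableau after this pivot is optimal.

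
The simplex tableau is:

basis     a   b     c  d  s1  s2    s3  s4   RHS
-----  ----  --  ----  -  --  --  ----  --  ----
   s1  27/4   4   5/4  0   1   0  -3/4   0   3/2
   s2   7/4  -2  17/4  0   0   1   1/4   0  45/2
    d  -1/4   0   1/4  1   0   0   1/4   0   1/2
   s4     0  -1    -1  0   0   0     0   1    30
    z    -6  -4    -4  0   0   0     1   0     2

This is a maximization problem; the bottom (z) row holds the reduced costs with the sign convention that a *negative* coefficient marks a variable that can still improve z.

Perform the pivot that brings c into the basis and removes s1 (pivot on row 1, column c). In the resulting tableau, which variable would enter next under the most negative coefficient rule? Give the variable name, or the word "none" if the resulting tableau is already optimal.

Pivot element 5/4. New z-row = old z-row − (-4)·(row 1/(5/4)).
Updated z-row coefficients: a: 78/5, b: 44/5, c: 0, d: 0, s1: 16/5, s2: 0, s3: -7/5, s4: 0.
The most negative is -7/5 in column s3, so s3 would enter next.

s3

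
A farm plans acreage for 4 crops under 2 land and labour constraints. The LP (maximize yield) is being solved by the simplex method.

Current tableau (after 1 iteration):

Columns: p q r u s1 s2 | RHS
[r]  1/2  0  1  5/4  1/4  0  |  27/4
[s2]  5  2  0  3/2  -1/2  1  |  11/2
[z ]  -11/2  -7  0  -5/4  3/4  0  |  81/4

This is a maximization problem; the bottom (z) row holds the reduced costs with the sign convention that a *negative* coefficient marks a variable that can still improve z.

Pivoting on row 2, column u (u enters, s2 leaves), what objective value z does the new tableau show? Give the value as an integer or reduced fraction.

149/6

Minimum ratio for u: (11/2)/(3/2) = 11/3.
z changes by −(z-row coeff of u)·ratio = −(-5/4)·(11/3) = 55/12.
New z = 81/4 + (55/12) = 149/6.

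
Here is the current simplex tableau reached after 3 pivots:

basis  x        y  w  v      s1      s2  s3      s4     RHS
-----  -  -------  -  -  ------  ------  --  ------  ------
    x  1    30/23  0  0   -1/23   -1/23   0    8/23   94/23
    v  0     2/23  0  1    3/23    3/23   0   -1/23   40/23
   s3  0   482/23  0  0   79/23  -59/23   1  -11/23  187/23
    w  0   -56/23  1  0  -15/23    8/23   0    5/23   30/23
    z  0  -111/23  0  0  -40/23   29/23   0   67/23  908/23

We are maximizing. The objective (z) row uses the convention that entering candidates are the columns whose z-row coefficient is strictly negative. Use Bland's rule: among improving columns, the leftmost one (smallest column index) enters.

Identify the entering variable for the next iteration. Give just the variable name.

y

Objective-row coefficients: x: 0, y: -111/23, w: 0, v: 0, s1: -40/23, s2: 29/23, s3: 0, s4: 67/23.
Improving columns: y, s1. Bland's rule picks the smallest column index → y.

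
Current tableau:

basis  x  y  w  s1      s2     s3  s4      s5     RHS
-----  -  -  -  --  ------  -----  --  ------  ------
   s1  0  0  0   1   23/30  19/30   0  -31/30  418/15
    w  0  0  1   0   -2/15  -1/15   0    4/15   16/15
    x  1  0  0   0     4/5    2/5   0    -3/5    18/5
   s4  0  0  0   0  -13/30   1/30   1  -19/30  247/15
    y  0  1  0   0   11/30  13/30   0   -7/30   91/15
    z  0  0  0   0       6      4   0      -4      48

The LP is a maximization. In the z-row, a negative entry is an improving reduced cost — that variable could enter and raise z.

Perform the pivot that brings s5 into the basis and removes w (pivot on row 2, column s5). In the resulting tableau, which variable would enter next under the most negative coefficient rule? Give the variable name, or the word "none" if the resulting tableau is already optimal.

none

Pivot element 4/15. New z-row = old z-row − (-4)·(row 2/(4/15)).
Updated z-row coefficients: x: 0, y: 0, w: 15, s1: 0, s2: 4, s3: 3, s4: 0, s5: 0.
No coefficient is strictly negative; the tableau after this pivot is optimal.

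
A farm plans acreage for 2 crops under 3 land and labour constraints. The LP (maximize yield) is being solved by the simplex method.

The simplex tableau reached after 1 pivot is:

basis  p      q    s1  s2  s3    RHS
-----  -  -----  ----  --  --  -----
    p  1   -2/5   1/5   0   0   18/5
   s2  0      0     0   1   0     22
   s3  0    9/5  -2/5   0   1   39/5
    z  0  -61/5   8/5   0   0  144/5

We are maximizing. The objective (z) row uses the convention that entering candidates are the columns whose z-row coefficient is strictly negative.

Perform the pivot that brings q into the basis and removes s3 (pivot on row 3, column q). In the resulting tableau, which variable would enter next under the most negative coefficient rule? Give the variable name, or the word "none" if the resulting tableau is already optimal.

s1

Pivot element 9/5. New z-row = old z-row − (-61/5)·(row 3/(9/5)).
Updated z-row coefficients: p: 0, q: 0, s1: -10/9, s2: 0, s3: 61/9.
The most negative is -10/9 in column s1, so s1 would enter next.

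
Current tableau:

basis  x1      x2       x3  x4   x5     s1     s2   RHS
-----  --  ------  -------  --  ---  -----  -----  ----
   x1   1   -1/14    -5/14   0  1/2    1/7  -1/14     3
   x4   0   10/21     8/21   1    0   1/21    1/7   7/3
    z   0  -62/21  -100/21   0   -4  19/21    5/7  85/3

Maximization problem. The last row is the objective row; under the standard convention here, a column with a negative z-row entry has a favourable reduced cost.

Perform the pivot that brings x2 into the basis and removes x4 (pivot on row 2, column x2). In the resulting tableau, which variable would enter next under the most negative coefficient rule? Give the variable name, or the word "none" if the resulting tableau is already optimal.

Pivot element 10/21. New z-row = old z-row − (-62/21)·(row 2/(10/21)).
Updated z-row coefficients: x1: 0, x2: 0, x3: -12/5, x4: 31/5, x5: -4, s1: 6/5, s2: 8/5.
The most negative is -4 in column x5, so x5 would enter next.

x5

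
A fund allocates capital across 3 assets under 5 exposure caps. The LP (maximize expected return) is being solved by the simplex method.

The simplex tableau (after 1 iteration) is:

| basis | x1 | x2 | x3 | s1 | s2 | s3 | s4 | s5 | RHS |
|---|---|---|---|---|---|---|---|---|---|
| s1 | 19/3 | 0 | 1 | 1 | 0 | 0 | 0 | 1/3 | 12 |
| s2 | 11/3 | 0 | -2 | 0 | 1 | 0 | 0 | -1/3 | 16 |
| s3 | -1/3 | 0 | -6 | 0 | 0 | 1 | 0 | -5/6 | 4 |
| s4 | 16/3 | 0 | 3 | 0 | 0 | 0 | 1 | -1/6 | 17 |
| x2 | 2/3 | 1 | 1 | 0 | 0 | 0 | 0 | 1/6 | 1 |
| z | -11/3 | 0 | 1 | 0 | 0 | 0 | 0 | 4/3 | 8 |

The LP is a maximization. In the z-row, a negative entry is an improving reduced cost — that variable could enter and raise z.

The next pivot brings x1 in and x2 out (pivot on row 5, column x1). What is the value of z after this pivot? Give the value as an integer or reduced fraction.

Minimum ratio for x1: 1/(2/3) = 3/2.
z changes by −(z-row coeff of x1)·ratio = −(-11/3)·(3/2) = 11/2.
New z = 8 + (11/2) = 27/2.

27/2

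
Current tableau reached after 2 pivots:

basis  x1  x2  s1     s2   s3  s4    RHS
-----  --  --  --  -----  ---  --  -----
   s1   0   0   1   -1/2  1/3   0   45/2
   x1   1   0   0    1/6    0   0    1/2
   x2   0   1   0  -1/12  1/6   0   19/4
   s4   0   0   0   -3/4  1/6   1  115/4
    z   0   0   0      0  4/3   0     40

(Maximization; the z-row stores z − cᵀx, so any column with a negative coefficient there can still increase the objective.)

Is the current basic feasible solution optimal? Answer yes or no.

yes

No objective-row coefficient is strictly negative, so no entering variable exists; the tableau is optimal.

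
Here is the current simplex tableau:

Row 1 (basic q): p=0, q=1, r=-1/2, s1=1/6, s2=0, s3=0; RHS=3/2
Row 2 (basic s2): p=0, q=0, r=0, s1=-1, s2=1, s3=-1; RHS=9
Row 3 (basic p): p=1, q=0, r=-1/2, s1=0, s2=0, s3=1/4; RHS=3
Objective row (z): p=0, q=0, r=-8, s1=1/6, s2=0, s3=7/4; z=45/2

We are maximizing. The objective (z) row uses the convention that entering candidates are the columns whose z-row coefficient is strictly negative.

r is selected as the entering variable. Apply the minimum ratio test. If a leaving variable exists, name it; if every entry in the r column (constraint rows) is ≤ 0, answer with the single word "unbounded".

unbounded

r-column entries: row 1: -1/2, row 2: 0, row 3: -1/2. All ≤ 0, so r can increase without bound; the LP is unbounded in this direction.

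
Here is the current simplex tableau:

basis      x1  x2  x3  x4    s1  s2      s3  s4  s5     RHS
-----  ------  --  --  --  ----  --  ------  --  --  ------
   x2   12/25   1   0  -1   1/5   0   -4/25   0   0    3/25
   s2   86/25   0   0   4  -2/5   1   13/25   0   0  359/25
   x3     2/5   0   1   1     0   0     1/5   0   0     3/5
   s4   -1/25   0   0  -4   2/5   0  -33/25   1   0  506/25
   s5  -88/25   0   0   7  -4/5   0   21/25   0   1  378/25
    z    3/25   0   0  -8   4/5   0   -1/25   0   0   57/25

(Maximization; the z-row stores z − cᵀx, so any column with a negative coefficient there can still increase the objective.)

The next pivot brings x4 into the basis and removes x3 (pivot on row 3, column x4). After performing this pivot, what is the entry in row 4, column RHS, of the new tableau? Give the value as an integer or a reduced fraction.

566/25

Pivot element is row 3, column x4: 1.
Normalize row 3: new (row 3, RHS) = (3/5)/1 = 3/5.
row 4 ← row 4 − (-4)·(new row 3): 506/25 − (-4)·(3/5) = 566/25.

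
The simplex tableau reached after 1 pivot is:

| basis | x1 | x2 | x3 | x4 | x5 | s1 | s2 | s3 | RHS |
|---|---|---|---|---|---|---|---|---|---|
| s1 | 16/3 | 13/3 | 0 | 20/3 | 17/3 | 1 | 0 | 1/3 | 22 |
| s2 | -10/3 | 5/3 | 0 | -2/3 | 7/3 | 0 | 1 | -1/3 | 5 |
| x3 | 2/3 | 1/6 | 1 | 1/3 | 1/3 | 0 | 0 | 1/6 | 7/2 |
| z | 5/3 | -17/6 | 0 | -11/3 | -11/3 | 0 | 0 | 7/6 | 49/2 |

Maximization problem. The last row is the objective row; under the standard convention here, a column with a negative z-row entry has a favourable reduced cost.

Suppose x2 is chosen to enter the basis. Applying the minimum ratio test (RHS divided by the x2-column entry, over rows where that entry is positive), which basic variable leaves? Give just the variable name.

s2

Ratios: row 1 (s1): 22/(13/3) = 66/13; row 2 (s2): 5/(5/3) = 3; row 3 (x3): (7/2)/(1/6) = 21.
Minimum ratio 3 is in the s2 row, so s2 leaves.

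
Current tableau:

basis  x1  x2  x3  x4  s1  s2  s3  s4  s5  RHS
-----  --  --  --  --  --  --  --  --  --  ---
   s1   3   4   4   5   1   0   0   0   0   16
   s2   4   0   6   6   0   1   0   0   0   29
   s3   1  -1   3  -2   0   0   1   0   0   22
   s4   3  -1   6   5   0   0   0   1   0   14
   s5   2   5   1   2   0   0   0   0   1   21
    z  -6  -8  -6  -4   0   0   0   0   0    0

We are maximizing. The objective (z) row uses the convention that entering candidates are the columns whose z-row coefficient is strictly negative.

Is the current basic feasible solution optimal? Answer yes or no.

no

Column x1 has objective-row coefficient -6, which is negative; an improving pivot exists, so not yet optimal.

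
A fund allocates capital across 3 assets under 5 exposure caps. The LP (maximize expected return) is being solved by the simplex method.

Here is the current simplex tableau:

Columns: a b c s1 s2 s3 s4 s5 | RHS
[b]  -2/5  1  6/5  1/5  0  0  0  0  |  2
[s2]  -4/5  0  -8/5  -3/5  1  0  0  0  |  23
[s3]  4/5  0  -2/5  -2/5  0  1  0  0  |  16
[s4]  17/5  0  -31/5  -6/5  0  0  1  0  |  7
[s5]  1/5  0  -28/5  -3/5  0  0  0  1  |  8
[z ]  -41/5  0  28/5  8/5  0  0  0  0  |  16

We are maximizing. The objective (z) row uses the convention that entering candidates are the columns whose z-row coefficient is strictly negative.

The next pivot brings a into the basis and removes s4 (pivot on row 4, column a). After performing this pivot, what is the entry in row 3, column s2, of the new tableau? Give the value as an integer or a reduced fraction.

Pivot element is row 4, column a: 17/5.
Normalize row 4: new (row 4, s2) = 0/(17/5) = 0.
row 3 ← row 3 − (4/5)·(new row 4): 0 − (4/5)·0 = 0.

0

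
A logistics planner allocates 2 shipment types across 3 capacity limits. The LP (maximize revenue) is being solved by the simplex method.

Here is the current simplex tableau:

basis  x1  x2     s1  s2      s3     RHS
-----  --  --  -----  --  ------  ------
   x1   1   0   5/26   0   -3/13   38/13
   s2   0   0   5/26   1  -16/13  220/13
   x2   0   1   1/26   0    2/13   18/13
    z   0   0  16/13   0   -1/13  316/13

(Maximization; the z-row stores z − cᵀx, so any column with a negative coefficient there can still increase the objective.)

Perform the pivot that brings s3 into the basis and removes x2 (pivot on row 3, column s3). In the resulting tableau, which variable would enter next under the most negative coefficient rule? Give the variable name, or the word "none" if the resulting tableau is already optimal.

Pivot element 2/13. New z-row = old z-row − (-1/13)·(row 3/(2/13)).
Updated z-row coefficients: x1: 0, x2: 1/2, s1: 5/4, s2: 0, s3: 0.
No coefficient is strictly negative; the tableau after this pivot is optimal.

none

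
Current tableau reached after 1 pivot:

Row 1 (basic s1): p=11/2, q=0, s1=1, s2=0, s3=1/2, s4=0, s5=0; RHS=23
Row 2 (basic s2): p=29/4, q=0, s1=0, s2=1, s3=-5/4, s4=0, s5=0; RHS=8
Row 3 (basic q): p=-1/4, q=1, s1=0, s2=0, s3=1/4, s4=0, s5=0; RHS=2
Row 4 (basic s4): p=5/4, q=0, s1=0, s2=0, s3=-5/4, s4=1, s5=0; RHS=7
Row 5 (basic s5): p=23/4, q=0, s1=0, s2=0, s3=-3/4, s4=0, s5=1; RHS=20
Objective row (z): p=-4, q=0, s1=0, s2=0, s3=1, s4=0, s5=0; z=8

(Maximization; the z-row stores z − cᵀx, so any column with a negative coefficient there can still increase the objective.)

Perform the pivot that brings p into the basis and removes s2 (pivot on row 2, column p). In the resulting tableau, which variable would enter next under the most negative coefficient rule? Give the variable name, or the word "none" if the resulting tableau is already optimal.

none

Pivot element 29/4. New z-row = old z-row − (-4)·(row 2/(29/4)).
Updated z-row coefficients: p: 0, q: 0, s1: 0, s2: 16/29, s3: 9/29, s4: 0, s5: 0.
No coefficient is strictly negative; the tableau after this pivot is optimal.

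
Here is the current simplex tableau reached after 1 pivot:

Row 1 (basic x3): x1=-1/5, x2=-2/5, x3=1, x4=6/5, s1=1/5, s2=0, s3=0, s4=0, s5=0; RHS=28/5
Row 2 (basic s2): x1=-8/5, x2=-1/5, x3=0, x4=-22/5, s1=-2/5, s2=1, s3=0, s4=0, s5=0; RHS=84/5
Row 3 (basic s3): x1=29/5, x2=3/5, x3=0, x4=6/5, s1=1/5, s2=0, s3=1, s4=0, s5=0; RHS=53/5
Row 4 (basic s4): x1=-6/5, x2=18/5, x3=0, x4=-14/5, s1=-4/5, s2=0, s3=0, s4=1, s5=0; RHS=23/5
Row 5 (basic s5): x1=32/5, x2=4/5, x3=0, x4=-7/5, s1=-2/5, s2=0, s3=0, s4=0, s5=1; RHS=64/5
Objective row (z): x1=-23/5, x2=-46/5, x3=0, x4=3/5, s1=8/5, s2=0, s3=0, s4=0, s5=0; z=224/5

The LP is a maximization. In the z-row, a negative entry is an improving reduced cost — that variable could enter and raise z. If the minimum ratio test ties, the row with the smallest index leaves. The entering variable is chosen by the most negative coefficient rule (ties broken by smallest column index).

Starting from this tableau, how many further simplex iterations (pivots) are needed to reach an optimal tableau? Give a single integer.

3

pivot: x2 in, s4 out → z = 509/9
pivot: x1 in, s3 out → z = 7465/108
pivot: x4 in, x1 out → z = 2857/30
No improving column remains; optimal.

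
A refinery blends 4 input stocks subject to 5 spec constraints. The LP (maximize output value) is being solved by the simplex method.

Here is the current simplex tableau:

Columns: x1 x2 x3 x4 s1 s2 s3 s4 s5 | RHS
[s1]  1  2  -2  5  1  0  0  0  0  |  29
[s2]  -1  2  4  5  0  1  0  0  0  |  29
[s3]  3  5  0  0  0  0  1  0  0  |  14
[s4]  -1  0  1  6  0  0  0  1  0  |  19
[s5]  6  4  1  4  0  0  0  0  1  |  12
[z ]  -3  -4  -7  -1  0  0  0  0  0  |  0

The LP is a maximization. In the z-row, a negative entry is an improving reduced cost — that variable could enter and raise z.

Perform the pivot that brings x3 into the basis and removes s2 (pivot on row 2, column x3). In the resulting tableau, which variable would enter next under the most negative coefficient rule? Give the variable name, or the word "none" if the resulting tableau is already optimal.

x1

Pivot element 4. New z-row = old z-row − (-7)·(row 2/4).
Updated z-row coefficients: x1: -19/4, x2: -1/2, x3: 0, x4: 31/4, s1: 0, s2: 7/4, s3: 0, s4: 0, s5: 0.
The most negative is -19/4 in column x1, so x1 would enter next.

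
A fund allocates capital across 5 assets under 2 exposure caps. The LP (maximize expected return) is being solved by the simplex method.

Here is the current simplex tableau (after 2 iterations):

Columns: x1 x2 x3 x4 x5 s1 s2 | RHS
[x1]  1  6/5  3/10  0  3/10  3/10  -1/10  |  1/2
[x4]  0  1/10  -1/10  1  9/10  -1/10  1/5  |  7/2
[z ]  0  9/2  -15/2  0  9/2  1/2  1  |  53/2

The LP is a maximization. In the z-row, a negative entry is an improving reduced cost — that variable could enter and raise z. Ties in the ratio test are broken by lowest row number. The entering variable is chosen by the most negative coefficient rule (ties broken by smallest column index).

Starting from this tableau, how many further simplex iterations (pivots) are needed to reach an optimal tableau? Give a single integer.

pivot: x3 in, x1 out → z = 39
pivot: s2 in, x4 out → z = 72
No improving column remains; optimal.

2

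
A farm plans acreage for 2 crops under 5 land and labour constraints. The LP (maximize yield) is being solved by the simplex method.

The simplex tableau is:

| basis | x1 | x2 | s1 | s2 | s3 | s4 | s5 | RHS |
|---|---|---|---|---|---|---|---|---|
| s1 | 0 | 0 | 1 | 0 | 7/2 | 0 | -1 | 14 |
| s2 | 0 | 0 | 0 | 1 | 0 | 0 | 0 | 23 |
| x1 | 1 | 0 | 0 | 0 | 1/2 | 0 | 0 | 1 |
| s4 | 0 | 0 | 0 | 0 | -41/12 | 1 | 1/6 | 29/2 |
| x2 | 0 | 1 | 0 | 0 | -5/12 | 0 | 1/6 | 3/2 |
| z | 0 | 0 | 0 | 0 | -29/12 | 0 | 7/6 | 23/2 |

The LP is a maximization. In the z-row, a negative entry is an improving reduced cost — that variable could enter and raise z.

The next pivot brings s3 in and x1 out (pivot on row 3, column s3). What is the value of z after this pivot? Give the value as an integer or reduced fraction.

Minimum ratio for s3: 1/(1/2) = 2.
z changes by −(z-row coeff of s3)·ratio = −(-29/12)·2 = 29/6.
New z = 23/2 + (29/6) = 49/3.

49/3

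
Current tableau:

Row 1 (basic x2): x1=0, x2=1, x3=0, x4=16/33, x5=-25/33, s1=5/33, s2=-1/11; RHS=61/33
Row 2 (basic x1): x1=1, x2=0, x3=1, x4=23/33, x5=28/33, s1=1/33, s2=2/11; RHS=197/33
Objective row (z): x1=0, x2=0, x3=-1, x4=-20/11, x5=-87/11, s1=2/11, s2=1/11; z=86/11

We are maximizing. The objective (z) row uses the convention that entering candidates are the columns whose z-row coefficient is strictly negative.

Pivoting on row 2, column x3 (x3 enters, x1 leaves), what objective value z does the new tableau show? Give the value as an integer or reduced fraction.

Minimum ratio for x3: (197/33)/1 = 197/33.
z changes by −(z-row coeff of x3)·ratio = −(-1)·(197/33) = 197/33.
New z = 86/11 + (197/33) = 455/33.

455/33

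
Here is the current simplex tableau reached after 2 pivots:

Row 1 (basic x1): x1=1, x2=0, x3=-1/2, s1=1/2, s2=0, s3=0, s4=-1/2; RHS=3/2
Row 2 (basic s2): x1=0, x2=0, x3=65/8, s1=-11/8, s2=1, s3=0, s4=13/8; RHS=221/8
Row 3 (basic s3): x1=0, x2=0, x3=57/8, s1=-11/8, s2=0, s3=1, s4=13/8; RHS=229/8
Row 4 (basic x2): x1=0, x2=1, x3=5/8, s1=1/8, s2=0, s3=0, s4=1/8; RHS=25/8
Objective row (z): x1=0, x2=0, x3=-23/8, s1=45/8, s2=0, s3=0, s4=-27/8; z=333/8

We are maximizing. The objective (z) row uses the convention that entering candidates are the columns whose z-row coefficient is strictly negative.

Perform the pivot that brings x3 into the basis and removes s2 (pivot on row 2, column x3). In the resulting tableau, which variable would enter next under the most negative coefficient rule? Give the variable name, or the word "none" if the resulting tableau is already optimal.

Pivot element 65/8. New z-row = old z-row − (-23/8)·(row 2/(65/8)).
Updated z-row coefficients: x1: 0, x2: 0, x3: 0, s1: 334/65, s2: 23/65, s3: 0, s4: -14/5.
The most negative is -14/5 in column s4, so s4 would enter next.

s4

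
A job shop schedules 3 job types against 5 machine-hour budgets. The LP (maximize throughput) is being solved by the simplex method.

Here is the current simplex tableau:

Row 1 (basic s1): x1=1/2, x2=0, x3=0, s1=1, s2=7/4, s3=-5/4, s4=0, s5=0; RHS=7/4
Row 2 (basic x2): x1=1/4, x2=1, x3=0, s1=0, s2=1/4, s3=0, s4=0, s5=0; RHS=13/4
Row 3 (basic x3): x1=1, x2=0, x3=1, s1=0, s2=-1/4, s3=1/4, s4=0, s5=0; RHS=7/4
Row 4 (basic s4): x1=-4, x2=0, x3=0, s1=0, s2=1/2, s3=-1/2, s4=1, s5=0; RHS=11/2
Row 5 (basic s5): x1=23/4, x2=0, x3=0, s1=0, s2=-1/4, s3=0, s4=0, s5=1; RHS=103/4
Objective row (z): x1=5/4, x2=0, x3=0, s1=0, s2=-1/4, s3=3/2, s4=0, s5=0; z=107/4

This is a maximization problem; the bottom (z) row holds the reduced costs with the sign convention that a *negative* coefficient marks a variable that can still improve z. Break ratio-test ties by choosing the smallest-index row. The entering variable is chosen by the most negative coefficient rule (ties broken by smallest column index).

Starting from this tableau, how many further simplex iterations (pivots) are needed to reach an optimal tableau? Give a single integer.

pivot: s2 in, s1 out → z = 27
No improving column remains; optimal.

1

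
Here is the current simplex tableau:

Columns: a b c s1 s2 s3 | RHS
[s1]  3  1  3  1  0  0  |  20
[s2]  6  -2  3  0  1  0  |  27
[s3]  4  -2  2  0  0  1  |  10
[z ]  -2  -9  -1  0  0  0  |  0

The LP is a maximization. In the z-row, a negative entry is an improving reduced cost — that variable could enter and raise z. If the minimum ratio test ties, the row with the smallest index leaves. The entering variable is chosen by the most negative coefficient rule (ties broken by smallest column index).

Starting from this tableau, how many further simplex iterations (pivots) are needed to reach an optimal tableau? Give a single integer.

1

pivot: b in, s1 out → z = 180
No improving column remains; optimal.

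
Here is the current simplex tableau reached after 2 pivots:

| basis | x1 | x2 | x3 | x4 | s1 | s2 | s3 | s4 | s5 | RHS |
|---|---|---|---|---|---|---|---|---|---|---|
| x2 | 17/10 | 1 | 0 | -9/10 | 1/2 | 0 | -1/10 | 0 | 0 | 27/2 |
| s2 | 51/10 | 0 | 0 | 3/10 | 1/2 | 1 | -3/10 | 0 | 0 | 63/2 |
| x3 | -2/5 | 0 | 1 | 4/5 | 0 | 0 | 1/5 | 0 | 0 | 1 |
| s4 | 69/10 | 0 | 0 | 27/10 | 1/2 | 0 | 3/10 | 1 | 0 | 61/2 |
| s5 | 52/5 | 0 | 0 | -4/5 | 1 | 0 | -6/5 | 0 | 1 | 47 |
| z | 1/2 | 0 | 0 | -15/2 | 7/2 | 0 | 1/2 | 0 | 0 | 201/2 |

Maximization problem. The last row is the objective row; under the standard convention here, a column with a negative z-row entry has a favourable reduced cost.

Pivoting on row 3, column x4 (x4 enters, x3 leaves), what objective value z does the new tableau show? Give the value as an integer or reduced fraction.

Minimum ratio for x4: 1/(4/5) = 5/4.
z changes by −(z-row coeff of x4)·ratio = −(-15/2)·(5/4) = 75/8.
New z = 201/2 + (75/8) = 879/8.

879/8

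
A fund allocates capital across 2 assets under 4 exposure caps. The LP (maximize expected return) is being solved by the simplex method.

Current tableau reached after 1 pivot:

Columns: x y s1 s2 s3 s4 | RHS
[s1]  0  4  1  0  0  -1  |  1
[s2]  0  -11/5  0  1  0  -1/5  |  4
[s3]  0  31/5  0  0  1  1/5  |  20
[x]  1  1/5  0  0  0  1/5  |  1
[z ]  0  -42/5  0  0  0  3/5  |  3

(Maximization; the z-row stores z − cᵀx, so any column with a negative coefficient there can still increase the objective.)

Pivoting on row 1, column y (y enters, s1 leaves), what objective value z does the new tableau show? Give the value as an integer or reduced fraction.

51/10

Minimum ratio for y: 1/4 = 1/4.
z changes by −(z-row coeff of y)·ratio = −(-42/5)·(1/4) = 21/10.
New z = 3 + (21/10) = 51/10.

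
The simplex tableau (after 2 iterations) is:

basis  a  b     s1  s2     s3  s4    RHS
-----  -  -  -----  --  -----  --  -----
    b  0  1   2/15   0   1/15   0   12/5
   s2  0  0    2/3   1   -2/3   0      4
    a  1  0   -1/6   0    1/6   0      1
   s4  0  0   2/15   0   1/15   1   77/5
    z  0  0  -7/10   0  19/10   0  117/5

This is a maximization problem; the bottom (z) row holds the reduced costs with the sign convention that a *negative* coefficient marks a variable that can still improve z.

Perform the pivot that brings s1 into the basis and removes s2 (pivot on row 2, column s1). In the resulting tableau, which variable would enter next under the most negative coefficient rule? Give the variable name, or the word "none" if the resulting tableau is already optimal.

Pivot element 2/3. New z-row = old z-row − (-7/10)·(row 2/(2/3)).
Updated z-row coefficients: a: 0, b: 0, s1: 0, s2: 21/20, s3: 6/5, s4: 0.
No coefficient is strictly negative; the tableau after this pivot is optimal.

none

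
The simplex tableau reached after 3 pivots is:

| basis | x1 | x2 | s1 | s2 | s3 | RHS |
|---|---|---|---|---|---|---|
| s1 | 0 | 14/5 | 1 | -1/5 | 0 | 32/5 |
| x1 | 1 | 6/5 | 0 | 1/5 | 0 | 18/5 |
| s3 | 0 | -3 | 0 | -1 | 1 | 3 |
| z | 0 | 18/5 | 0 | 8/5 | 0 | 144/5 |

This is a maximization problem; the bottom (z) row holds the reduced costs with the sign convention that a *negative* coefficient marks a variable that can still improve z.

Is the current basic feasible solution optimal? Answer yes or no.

No objective-row coefficient is strictly negative, so no entering variable exists; the tableau is optimal.

yes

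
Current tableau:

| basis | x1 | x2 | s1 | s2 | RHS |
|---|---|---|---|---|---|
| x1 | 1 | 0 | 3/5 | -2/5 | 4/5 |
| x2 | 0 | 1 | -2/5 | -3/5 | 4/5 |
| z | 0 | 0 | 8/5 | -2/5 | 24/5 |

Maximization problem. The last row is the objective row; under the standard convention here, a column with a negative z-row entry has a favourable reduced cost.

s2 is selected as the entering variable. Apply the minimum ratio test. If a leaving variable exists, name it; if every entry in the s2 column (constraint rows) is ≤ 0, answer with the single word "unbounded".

s2-column entries: row 1: -2/5, row 2: -3/5. All ≤ 0, so s2 can increase without bound; the LP is unbounded in this direction.

unbounded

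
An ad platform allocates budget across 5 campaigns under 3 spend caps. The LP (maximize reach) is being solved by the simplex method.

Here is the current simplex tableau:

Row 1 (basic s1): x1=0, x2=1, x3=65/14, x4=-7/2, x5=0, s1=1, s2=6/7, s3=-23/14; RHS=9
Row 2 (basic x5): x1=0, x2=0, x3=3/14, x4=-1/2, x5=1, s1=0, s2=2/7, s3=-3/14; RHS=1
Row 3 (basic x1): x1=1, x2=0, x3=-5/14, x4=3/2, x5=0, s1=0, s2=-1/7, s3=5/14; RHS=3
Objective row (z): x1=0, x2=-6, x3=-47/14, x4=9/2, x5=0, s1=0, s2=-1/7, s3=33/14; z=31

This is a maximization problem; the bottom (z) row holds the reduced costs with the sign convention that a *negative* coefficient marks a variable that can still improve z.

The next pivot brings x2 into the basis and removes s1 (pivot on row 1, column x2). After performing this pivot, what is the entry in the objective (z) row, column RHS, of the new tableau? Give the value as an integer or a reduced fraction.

Pivot element is row 1, column x2: 1.
Normalize row 1: new (row 1, RHS) = 9/1 = 9.
z-row ← z-row − (-6)·(new row 1): 31 − (-6)·9 = 85.

85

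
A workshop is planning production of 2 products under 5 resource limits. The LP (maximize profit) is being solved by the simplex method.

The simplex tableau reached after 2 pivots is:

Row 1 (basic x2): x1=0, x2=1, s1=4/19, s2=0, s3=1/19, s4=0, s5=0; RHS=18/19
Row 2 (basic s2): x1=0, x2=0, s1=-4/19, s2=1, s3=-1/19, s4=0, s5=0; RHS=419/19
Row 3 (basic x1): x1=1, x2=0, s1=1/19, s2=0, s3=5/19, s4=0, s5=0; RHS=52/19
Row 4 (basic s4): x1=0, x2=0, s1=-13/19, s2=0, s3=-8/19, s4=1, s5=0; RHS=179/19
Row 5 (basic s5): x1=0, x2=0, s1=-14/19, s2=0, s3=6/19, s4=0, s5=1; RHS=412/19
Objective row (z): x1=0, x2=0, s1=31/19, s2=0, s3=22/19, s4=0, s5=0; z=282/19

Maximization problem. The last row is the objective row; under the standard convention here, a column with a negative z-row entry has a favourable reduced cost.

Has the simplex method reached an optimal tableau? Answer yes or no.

yes

No objective-row coefficient is strictly negative, so no entering variable exists; the tableau is optimal.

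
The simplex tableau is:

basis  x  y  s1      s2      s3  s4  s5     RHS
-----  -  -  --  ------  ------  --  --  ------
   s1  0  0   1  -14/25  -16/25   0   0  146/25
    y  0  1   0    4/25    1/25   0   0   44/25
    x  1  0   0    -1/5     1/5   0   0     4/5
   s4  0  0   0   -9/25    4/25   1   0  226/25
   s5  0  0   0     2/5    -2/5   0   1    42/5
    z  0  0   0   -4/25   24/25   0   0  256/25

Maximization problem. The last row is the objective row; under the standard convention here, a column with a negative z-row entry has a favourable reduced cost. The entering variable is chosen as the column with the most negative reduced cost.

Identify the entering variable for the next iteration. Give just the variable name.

s2

Objective-row coefficients: x: 0, y: 0, s1: 0, s2: -4/25, s3: 24/25, s4: 0, s5: 0.
The most negative is -4/25 in column s2, so s2 enters.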